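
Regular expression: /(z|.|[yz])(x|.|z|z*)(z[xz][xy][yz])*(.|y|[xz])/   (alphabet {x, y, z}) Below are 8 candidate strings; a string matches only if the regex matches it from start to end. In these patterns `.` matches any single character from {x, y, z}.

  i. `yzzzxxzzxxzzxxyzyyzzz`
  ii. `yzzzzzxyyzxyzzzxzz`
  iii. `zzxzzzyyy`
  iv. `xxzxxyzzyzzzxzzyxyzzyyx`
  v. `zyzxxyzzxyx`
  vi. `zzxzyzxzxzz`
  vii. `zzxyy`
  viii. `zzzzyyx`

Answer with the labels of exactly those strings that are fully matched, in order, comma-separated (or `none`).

ii, v, viii

i → no match
ii → match
iii → no match
iv → no match
v → match
vi → no match
vii → no match
viii → match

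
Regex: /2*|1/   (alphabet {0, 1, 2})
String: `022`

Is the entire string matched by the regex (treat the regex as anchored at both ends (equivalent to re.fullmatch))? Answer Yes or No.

No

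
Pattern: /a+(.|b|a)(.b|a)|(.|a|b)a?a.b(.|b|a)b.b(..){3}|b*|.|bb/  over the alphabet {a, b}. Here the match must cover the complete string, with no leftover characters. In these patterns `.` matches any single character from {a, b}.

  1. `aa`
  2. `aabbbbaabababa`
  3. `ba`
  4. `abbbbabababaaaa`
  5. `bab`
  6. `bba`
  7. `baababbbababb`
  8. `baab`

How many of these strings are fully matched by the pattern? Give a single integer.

1 → no match
2 → no match
3 → no match
4 → no match
5 → no match
6 → no match
7 → no match
8 → no match
Total matched: 0

0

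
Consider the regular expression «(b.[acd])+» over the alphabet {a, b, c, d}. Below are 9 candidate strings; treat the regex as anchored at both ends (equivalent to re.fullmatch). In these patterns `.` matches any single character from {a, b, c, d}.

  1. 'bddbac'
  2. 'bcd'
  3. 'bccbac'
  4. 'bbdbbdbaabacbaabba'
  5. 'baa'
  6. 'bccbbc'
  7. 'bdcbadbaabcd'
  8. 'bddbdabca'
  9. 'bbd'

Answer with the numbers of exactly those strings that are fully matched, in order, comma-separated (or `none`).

1, 2, 3, 4, 5, 6, 7, 8, 9

1 → match
2 → match
3 → match
4 → match
5 → match
6 → match
7 → match
8 → match
9 → match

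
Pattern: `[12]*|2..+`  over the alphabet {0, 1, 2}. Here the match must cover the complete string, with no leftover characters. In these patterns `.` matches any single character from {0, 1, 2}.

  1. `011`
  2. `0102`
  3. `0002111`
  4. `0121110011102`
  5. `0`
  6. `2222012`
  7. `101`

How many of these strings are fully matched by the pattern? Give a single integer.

1

1 → no match
2 → no match
3 → no match
4 → no match
5 → no match
6 → match
7 → no match
Total matched: 1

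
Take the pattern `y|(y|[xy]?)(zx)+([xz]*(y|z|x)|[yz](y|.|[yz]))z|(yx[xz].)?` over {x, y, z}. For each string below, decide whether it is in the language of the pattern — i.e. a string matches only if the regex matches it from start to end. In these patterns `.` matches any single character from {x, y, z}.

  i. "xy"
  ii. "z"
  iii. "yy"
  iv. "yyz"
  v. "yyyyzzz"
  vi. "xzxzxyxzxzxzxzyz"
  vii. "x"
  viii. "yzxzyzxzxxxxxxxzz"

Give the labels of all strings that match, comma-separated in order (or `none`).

none

i → no match
ii → no match
iii → no match
iv → no match
v → no match
vi → no match
vii → no match
viii → no match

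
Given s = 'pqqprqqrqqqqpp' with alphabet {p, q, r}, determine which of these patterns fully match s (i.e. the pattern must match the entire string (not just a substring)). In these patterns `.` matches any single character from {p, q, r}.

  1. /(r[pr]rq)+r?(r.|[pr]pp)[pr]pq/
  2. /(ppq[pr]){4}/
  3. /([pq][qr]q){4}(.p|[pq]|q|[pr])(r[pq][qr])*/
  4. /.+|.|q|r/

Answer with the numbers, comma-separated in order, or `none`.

1 → no match — must start with 'r'
2 → no match — must start with 'ppq'
3 → match
4 → match

3, 4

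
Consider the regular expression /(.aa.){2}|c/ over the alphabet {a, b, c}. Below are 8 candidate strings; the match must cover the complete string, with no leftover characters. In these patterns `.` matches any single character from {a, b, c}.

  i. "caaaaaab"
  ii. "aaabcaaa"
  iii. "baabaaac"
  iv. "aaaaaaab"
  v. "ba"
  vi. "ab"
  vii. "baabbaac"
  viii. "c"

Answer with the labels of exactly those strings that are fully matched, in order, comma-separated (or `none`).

i → match
ii → match
iii → match
iv → match
v → no match
vi → no match
vii → match
viii → match

i, ii, iii, iv, vii, viii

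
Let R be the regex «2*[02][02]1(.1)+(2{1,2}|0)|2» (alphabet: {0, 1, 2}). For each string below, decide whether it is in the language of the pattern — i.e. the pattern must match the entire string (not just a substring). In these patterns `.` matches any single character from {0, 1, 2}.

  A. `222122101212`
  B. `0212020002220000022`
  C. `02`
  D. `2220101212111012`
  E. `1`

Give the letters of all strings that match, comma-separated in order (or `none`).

D

A → no match
B → no match
C → no match
D → match
E → no match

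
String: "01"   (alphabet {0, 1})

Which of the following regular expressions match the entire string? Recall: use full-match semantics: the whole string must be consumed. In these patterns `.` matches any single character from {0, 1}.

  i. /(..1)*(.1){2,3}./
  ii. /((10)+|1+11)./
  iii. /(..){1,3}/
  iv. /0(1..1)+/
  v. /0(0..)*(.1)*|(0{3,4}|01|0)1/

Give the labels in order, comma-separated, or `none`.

i → no match
ii → no match
iii → match
iv → no match
v → match

iii, v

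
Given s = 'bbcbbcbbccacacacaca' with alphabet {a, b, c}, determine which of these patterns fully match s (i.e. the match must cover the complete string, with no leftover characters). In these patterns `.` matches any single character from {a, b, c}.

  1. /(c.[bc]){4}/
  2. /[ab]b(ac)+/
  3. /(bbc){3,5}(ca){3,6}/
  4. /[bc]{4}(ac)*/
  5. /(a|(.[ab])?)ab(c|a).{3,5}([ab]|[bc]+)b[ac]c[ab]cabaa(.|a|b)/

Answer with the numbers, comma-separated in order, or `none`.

3

1 → no match — must start with 'c'
2 → no match — must end with 'ac'
3 → match
4 → no match
5 → no match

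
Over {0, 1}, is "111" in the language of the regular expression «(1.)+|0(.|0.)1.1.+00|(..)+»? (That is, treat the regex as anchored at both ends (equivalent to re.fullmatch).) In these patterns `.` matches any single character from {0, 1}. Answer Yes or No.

No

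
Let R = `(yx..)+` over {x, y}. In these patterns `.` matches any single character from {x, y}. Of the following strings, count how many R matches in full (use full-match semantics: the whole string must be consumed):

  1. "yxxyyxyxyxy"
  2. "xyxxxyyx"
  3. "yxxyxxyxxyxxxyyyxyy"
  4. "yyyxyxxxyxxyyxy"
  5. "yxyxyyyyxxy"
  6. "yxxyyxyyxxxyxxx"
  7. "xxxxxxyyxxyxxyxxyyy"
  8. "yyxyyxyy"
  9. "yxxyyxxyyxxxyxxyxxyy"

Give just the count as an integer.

1 → no match
2 → no match — must start with "yx"
3 → no match
4 → no match — must start with "yx"
5 → no match
6 → no match
7 → no match — must start with "yx"
8 → no match — must start with "yx"
9 → no match
Total matched: 0

0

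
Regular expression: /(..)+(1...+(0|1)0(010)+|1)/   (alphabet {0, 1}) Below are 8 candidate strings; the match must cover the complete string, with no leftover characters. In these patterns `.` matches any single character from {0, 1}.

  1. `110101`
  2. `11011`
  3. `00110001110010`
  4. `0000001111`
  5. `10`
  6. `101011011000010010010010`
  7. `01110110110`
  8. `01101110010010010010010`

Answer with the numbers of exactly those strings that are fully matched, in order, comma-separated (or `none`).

1 → no match
2 → match
3 → match
4 → no match
5 → no match
6 → match
7 → no match
8 → match

2, 3, 6, 8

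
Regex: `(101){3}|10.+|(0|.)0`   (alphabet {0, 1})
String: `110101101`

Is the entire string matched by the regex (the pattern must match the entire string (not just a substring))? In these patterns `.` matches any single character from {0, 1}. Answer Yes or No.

No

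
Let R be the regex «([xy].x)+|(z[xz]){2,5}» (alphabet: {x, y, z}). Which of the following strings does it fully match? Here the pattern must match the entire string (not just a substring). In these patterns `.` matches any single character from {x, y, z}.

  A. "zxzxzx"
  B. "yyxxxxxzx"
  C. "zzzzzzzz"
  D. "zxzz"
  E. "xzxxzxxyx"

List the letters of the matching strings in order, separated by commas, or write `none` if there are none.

A → match
B → match
C → match
D → match
E → match

A, B, C, D, E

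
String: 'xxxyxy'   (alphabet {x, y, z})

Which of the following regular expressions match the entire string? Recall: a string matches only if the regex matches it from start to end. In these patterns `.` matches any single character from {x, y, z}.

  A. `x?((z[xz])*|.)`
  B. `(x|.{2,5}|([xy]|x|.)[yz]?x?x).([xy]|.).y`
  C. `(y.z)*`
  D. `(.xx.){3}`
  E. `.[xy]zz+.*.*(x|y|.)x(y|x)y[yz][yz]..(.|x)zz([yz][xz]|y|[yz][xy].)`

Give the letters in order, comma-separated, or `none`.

A → no match
B → match
C → no match
D → no match
E → no match

B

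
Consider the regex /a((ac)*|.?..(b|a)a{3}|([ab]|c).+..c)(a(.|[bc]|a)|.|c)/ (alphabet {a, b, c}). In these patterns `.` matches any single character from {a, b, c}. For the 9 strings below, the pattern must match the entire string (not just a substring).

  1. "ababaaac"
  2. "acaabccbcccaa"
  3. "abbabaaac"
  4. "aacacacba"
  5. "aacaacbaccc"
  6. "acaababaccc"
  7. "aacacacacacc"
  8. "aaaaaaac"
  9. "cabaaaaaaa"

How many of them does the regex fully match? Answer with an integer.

7

1 → match
2 → match
3 → match
4 → no match
5 → match
6 → match
7 → match
8 → match
9 → no match — must start with "a"
Total matched: 7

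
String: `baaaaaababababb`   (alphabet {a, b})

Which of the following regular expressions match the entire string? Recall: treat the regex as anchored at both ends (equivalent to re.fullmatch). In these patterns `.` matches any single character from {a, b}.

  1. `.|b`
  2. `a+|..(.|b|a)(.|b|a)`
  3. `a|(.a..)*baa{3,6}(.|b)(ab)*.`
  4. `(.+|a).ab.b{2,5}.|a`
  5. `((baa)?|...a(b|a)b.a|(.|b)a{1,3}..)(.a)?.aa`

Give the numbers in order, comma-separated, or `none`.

3

1 → no match
2 → no match
3 → match
4 → no match
5 → no match — must end with `aa`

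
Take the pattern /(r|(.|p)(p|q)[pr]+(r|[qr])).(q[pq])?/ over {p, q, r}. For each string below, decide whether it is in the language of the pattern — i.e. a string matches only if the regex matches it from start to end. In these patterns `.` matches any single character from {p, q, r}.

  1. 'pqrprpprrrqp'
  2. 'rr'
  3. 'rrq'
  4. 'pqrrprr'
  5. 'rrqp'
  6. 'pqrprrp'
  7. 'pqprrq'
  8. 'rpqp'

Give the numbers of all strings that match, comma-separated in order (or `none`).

1 → match
2 → match
3 → no match
4 → match
5 → match
6 → match
7 → match
8 → match

1, 2, 4, 5, 6, 7, 8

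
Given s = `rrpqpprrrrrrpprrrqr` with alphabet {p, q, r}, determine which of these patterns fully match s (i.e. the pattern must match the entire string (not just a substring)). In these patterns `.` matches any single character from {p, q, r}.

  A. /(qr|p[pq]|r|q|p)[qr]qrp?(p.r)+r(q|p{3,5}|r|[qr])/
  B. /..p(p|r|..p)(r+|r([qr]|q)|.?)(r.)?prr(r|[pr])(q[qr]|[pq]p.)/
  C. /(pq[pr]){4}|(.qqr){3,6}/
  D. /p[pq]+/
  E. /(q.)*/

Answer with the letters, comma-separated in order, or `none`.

A → no match
B → match
C → no match
D → no match — must start with `p`
E → no match

B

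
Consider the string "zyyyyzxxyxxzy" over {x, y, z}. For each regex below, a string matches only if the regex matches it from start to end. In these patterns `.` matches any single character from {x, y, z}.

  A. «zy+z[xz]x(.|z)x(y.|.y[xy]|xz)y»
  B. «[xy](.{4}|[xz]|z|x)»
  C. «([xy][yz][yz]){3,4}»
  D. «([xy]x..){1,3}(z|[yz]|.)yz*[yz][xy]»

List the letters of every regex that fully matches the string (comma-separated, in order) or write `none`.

A → match
B → no match
C → no match
D → no match

A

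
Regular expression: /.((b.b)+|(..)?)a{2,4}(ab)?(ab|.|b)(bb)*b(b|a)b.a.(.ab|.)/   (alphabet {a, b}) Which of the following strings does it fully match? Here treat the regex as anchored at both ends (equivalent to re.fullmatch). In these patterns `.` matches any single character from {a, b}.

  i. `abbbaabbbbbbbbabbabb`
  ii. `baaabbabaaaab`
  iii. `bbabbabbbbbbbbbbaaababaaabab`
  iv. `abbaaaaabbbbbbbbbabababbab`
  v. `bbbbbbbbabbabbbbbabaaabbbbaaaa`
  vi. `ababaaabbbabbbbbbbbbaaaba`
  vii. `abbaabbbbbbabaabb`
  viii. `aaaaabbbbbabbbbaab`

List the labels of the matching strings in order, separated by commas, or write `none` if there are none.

i, iii, v, vii

i → match
ii → no match
iii → match
iv → no match
v → match
vi → no match
vii → match
viii → no match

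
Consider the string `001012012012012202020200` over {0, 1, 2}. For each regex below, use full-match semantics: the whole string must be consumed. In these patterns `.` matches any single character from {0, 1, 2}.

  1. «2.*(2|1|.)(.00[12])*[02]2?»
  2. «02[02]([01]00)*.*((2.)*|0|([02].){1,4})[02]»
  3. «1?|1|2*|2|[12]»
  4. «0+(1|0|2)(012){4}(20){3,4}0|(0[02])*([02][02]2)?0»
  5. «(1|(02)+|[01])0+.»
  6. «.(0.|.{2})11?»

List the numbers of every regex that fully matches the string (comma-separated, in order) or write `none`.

1 → no match — must start with `2`
2 → no match — must start with `02`
3 → no match
4 → match
5 → no match
6 → no match

4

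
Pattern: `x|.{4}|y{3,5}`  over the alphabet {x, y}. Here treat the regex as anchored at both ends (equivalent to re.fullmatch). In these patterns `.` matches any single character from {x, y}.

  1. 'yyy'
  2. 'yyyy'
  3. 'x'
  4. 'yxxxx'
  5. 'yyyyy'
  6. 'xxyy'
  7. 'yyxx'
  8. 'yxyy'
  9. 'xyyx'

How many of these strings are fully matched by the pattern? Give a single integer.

8

1. 'yyy' → match
2. 'yyyy' → match
3. 'x' → match
4. 'yxxxx' → no match
5. 'yyyyy' → match
6. 'xxyy' → match
7. 'yyxx' → match
8. 'yxyy' → match
9. 'xyyx' → match
Total matched: 8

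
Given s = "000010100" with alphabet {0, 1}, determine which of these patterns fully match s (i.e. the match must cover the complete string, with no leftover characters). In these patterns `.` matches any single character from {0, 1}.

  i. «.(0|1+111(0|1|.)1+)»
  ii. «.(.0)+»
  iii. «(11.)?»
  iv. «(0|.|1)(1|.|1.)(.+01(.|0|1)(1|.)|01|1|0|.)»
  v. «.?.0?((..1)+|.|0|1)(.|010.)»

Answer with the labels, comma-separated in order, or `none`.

iv, v

i → no match
ii → no match
iii → no match
iv → match
v → match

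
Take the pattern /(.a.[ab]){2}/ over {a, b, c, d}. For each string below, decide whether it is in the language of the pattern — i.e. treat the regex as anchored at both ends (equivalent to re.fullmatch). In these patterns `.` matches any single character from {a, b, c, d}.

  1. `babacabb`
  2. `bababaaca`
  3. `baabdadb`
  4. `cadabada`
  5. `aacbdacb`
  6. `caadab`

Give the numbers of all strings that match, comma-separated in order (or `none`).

1, 3, 4, 5

1. `babacabb` → match
2. `bababaaca` → no match
3. `baabdadb` → match
4. `cadabada` → match
5. `aacbdacb` → match
6. `caadab` → no match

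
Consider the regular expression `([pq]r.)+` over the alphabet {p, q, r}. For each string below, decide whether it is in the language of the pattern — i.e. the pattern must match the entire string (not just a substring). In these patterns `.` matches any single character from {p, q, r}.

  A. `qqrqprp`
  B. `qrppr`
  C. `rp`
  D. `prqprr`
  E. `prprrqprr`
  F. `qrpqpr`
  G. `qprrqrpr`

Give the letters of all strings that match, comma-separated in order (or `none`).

D

A → no match
B → no match
C → no match
D → match
E → no match
F → no match
G → no match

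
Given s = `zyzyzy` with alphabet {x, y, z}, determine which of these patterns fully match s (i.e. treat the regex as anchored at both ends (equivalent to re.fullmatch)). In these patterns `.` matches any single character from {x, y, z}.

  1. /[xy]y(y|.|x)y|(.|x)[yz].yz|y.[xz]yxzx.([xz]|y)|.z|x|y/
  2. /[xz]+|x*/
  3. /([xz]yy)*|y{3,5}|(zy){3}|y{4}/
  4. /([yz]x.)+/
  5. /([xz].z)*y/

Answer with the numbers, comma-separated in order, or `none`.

3

1 → no match
2 → no match
3 → match
4 → no match
5 → no match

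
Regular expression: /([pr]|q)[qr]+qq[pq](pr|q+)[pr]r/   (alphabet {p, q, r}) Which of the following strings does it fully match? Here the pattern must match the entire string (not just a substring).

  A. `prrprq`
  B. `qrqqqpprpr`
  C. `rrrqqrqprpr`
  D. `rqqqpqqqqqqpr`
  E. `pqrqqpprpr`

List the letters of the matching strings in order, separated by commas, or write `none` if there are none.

B, D, E

A. `prrprq` → no match — must end with `r`
B. `qrqqqpprpr` → match
C. `rrrqqrqprpr` → no match
D → match
E. `pqrqqpprpr` → match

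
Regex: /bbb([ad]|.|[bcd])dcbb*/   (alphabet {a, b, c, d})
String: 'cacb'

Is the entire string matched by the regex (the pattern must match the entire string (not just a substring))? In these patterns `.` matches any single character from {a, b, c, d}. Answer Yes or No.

Every match must start with 'bbb', but 'cacb' does not.

No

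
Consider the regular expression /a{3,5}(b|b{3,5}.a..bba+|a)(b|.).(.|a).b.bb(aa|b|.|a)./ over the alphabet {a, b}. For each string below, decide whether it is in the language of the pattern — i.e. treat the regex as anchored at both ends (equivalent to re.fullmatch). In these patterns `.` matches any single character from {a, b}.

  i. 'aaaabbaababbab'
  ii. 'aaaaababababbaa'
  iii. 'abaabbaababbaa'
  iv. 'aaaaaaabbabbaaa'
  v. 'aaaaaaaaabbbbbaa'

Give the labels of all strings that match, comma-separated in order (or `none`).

i, ii, iv, v

i → match
ii → match
iii → no match
iv → match
v → match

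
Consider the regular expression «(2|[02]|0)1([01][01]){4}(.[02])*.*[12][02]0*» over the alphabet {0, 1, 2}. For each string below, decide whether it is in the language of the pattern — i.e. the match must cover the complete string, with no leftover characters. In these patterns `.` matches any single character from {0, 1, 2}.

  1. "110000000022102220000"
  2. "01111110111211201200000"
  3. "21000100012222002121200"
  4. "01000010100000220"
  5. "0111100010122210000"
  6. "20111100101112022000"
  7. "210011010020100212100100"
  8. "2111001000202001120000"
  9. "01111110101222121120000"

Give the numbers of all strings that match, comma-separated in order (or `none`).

1 → no match
2 → match
3 → match
4 → match
5 → match
6 → no match
7 → match
8 → match
9 → match

2, 3, 4, 5, 7, 8, 9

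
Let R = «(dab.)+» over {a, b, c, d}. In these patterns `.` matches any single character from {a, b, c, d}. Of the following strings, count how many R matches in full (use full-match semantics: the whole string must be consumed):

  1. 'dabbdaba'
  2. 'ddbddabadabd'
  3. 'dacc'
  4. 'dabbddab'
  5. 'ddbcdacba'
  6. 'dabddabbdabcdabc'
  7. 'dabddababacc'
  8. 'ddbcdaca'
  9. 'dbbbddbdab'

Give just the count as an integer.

1 → match
2 → no match — must start with 'dab'
3 → no match — must start with 'dab'
4 → no match
5 → no match — must start with 'dab'
6 → match
7 → no match
8 → no match — must start with 'dab'
9 → no match — must start with 'dab'
Total matched: 2

2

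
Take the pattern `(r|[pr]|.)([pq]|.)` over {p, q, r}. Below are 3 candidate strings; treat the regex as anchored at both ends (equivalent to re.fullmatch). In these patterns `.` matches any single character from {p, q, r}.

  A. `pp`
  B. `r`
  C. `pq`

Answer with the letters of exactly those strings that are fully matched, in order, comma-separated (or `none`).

A → match
B → no match
C → match

A, C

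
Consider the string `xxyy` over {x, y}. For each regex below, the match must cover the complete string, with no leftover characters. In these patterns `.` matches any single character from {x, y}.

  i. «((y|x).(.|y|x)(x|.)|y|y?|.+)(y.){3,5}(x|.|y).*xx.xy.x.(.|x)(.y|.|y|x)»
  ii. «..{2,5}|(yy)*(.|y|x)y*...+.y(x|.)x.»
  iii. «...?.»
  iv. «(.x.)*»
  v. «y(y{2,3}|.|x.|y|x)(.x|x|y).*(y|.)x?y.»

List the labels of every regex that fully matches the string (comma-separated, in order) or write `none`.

ii, iii

i → no match
ii → match
iii → match
iv → no match
v → no match — must start with `y`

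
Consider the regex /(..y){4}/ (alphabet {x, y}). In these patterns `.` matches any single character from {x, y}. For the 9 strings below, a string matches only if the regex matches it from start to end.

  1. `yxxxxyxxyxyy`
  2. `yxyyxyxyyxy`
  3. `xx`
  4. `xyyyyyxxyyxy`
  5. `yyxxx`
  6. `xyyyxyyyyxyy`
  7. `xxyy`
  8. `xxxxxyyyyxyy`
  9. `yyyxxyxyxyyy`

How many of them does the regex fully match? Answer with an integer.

2

1 → no match
2 → no match
3 → no match — must end with `y`
4 → match
5 → no match — must end with `y`
6 → match
7 → no match
8 → no match
9 → no match
Total matched: 2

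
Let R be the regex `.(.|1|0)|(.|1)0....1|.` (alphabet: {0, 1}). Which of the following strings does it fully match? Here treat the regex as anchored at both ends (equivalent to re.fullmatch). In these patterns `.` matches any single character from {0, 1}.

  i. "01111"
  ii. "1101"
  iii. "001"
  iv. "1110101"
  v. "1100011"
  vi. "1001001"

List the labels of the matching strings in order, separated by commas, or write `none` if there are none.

vi

i. "01111" → no match
ii. "1101" → no match
iii. "001" → no match
iv. "1110101" → no match
v. "1100011" → no match
vi. "1001001" → match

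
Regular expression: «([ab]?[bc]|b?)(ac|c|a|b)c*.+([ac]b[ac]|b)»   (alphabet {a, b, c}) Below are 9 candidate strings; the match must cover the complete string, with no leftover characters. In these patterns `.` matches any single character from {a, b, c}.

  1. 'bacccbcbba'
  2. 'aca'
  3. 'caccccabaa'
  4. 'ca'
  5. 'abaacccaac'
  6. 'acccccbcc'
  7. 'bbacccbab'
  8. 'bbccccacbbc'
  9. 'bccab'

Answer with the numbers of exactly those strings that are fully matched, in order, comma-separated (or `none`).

1 → no match
2 → no match
3 → no match
4 → no match
5 → no match
6 → no match
7 → match
8 → no match
9 → match

7, 9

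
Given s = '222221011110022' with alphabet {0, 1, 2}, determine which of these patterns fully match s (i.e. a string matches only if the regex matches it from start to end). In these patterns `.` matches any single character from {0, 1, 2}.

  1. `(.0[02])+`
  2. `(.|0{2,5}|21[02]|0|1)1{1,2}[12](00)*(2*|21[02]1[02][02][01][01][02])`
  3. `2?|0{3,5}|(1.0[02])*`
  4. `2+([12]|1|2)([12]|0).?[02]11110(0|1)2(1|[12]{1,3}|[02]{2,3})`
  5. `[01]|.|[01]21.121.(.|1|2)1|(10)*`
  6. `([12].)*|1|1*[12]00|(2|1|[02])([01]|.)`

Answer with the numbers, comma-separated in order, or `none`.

1 → no match
2 → no match
3 → no match
4 → match
5 → no match
6 → no match

4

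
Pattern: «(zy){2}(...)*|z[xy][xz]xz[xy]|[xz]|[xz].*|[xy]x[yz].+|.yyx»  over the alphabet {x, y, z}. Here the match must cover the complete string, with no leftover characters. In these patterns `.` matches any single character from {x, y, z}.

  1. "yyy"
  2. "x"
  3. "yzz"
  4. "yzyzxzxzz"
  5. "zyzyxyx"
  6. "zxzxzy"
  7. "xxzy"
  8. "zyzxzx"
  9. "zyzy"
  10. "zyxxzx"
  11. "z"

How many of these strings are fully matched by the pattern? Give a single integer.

8

1. "yyy" → no match
2. "x" → match
3. "yzz" → no match
4. "yzyzxzxzz" → no match
5. "zyzyxyx" → match
6. "zxzxzy" → match
7. "xxzy" → match
8. "zyzxzx" → match
9. "zyzy" → match
10. "zyxxzx" → match
11. "z" → match
Total matched: 8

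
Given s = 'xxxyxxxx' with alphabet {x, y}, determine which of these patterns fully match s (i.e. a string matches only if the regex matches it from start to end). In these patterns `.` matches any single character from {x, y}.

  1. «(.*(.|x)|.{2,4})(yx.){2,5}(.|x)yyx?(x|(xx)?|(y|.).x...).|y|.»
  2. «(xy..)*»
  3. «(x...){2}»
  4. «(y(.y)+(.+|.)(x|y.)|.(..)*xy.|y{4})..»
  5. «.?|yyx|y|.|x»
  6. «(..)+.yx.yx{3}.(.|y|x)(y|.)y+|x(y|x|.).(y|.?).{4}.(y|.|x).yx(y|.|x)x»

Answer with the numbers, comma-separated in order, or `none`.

1 → no match
2 → no match
3 → match
4 → no match
5 → no match
6 → no match

3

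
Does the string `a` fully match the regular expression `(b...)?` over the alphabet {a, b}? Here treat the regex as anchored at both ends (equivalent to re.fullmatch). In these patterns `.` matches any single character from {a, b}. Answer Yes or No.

No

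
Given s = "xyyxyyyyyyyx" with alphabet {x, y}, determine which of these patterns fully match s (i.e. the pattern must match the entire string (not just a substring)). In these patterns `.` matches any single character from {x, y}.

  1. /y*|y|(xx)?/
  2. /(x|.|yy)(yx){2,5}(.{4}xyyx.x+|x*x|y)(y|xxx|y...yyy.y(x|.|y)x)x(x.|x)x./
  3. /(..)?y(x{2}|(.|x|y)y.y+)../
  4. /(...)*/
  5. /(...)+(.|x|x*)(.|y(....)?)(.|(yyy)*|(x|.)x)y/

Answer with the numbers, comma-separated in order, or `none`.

3, 4

1 → no match
2 → no match
3 → match
4 → match
5 → no match — must end with "y"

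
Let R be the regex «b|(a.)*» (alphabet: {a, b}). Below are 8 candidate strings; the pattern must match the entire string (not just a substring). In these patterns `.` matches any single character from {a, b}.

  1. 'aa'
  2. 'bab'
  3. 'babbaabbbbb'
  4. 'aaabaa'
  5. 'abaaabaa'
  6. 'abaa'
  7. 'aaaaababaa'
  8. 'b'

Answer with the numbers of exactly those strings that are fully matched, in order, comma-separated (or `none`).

1, 4, 5, 6, 7, 8

1 → match
2 → no match
3 → no match
4 → match
5 → match
6 → match
7 → match
8 → match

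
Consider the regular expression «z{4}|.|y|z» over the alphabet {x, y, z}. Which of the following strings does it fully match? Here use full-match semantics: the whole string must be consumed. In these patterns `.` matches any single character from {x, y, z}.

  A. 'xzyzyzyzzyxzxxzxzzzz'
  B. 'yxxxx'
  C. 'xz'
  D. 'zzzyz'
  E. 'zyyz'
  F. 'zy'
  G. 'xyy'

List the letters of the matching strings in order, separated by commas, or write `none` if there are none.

none

A → no match
B. 'yxxxx' → no match
C. 'xz' → no match
D. 'zzzyz' → no match
E. 'zyyz' → no match
F. 'zy' → no match
G. 'xyy' → no match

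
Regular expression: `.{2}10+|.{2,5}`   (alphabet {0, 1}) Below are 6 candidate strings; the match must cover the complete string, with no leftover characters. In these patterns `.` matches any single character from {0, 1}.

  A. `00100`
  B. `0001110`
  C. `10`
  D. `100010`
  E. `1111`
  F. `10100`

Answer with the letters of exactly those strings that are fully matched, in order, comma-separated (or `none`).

A → match
B → no match
C → match
D → no match
E → match
F → match

A, C, E, F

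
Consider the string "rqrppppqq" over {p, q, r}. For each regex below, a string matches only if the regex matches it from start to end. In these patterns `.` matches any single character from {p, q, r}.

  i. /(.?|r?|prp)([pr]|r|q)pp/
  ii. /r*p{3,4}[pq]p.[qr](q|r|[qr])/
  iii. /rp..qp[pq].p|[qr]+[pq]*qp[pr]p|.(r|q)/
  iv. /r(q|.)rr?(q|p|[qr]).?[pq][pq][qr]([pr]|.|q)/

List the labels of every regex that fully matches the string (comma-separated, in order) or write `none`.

iv

i → no match — must end with "pp"
ii → no match
iii → no match
iv → match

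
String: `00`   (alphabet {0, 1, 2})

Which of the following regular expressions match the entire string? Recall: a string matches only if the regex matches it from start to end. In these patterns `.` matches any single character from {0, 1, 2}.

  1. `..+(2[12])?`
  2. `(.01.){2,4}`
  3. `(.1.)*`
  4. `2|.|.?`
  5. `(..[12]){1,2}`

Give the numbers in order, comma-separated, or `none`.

1 → match
2 → no match
3 → no match
4 → no match
5 → no match

1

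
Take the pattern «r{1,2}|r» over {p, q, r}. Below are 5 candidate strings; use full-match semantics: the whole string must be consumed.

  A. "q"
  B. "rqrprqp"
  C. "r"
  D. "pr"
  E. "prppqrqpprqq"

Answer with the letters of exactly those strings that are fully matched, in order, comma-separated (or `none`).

A → no match — must start with "r"
B → no match — must end with "r"
C → match
D → no match — must start with "r"
E → no match — must start with "r"

C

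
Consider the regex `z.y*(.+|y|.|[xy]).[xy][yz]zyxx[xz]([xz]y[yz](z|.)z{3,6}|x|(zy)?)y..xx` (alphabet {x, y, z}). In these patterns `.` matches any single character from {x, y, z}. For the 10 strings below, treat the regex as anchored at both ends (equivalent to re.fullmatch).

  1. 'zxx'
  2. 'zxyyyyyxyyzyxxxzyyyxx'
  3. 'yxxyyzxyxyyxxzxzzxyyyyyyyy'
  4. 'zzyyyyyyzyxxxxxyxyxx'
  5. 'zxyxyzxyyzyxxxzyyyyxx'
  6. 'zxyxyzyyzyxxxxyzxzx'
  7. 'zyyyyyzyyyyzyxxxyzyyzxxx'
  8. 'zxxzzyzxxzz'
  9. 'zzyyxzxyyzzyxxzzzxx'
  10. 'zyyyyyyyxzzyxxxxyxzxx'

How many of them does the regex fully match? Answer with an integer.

2

1 → no match
2 → no match
3 → no match — must start with 'z'
4 → no match
5 → match
6 → no match — must end with 'xx'
7 → no match
8 → no match — must end with 'xx'
9 → no match
10 → match
Total matched: 2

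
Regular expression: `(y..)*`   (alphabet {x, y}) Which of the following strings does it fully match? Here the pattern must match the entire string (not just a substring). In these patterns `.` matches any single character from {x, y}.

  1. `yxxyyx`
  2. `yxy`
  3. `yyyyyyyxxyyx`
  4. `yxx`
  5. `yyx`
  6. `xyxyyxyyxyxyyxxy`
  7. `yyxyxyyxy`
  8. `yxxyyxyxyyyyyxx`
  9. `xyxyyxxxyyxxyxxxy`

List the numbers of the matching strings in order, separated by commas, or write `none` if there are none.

1 → match
2 → match
3 → match
4 → match
5 → match
6 → no match
7 → match
8 → match
9 → no match

1, 2, 3, 4, 5, 7, 8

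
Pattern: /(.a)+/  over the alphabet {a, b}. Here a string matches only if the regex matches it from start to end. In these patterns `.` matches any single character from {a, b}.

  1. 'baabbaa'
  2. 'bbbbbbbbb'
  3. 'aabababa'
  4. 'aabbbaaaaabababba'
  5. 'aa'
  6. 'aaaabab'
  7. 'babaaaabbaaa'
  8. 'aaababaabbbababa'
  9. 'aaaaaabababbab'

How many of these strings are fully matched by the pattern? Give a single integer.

2

1 → no match
2 → no match — must end with 'a'
3 → match
4 → no match
5 → match
6 → no match — must end with 'a'
7 → no match
8 → no match
9 → no match — must end with 'a'
Total matched: 2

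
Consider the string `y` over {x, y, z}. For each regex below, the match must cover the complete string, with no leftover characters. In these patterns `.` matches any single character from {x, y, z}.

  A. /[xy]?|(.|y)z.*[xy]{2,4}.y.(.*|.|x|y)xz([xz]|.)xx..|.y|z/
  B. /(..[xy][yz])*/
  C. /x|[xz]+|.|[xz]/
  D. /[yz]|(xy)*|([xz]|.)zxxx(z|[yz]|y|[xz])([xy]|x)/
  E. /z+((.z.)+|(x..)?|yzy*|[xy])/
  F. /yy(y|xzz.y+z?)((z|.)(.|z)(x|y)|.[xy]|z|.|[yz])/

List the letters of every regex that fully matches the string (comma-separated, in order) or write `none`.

A, C, D

A → match
B → no match
C → match
D → match
E → no match — must start with `z`
F → no match — must start with `yy`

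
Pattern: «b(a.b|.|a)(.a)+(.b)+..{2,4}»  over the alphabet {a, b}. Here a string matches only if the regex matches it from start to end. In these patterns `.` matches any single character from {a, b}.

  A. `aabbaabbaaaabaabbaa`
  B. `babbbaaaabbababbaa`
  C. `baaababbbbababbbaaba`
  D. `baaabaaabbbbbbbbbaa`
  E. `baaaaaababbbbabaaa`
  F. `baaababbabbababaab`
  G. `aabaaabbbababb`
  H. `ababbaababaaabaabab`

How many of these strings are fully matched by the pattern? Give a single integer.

2

A → no match — must start with `b`
B → no match
C → match
D → match
E → no match
F → no match
G → no match — must start with `b`
H → no match — must start with `b`
Total matched: 2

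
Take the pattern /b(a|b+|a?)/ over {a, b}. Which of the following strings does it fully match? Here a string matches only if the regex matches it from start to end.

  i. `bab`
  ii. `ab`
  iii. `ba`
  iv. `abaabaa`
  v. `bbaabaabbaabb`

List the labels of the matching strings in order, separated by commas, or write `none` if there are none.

iii

i. `bab` → no match
ii. `ab` → no match — must start with `b`
iii. `ba` → match
iv. `abaabaa` → no match — must start with `b`
v → no match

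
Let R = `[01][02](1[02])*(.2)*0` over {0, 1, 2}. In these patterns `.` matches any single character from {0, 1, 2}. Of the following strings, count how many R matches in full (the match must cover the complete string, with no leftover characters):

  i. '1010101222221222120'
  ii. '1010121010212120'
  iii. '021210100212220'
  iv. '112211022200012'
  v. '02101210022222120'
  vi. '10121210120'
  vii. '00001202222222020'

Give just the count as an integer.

4

i → match
ii → no match
iii → match
iv → no match — must end with '0'
v → match
vi → match
vii → no match
Total matched: 4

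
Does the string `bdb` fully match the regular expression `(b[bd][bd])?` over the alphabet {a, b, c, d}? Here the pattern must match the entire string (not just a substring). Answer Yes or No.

Yes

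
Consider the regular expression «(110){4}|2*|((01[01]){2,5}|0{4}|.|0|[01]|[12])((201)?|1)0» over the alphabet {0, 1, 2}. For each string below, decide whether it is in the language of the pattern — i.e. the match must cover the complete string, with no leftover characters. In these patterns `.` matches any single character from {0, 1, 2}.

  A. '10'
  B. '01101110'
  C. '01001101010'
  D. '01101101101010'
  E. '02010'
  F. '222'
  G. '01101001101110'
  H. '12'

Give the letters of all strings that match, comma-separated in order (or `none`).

A, B, C, D, E, F, G

A → match
B → match
C → match
D → match
E → match
F → match
G → match
H → no match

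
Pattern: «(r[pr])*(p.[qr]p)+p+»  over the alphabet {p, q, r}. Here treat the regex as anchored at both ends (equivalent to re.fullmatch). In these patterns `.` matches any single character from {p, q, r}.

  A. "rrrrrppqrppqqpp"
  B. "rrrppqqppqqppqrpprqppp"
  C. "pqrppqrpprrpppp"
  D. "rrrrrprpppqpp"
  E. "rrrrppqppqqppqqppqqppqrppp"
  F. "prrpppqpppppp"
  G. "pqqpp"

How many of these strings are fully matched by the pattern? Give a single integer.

A → match
B → match
C → match
D → match
E → match
F → match
G → match
Total matched: 7

7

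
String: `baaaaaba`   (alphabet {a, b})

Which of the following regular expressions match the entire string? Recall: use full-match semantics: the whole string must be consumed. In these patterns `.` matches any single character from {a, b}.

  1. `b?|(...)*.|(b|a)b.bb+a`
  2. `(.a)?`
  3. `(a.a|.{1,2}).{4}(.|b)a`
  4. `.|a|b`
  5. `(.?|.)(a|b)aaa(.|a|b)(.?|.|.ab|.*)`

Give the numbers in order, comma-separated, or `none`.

3, 5

1 → no match
2 → no match
3 → match
4 → no match
5 → match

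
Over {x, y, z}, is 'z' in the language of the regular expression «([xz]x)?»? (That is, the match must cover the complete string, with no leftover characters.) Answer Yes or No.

No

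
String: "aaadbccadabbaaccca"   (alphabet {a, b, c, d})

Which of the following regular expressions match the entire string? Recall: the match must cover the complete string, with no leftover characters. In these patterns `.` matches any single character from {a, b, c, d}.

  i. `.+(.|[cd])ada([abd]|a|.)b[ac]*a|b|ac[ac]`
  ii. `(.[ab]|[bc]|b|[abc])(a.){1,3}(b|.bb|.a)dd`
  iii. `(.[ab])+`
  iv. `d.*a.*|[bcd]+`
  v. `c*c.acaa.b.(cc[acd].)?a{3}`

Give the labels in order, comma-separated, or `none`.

i → match
ii → no match — must end with "dd"
iii → no match
iv → no match
v → no match

i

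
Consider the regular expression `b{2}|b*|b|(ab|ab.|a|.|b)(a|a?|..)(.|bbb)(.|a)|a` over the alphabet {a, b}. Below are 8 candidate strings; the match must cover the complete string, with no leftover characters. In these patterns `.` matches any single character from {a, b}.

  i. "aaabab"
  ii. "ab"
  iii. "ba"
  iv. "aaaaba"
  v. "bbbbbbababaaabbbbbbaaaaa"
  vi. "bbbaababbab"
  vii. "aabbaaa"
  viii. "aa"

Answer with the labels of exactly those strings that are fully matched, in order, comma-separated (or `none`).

none

i. "aaabab" → no match
ii. "ab" → no match
iii. "ba" → no match
iv. "aaaaba" → no match
v → no match
vi. "bbbaababbab" → no match
vii. "aabbaaa" → no match
viii. "aa" → no match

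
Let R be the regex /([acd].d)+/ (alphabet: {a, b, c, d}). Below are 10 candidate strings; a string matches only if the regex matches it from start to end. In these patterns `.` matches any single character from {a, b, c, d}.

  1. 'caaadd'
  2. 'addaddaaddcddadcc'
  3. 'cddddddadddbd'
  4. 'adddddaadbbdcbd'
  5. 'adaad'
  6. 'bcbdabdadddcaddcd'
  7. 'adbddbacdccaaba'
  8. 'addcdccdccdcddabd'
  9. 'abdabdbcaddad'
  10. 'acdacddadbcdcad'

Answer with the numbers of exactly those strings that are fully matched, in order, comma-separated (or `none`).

1. 'caaadd' → no match
2 → no match — must end with 'd'
3 → no match
4 → no match
5. 'adaad' → no match
6 → no match
7 → no match — must end with 'd'
8 → no match
9 → no match
10 → no match

none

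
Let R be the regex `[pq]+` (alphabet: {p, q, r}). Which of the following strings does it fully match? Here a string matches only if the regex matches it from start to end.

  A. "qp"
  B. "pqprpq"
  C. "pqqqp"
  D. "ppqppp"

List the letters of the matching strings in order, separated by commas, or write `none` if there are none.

A → match
B → no match
C → match
D → match

A, C, D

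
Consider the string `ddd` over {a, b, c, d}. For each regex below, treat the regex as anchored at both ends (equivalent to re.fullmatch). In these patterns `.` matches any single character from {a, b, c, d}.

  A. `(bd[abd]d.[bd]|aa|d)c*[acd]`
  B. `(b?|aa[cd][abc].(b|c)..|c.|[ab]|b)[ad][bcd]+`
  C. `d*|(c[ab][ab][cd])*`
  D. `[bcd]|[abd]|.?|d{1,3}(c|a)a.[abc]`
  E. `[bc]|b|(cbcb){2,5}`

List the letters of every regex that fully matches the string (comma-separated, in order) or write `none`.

B, C

A → no match
B → match
C → match
D → no match
E → no match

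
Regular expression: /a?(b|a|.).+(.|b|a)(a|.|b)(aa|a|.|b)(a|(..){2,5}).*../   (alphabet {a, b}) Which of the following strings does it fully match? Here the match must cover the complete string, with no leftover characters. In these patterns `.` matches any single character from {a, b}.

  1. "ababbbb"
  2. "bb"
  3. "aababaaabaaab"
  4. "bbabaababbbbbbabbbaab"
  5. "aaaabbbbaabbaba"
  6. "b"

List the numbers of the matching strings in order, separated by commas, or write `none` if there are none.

1. "ababbbb" → no match
2. "bb" → no match
3 → match
4 → match
5 → match
6. "b" → no match

3, 4, 5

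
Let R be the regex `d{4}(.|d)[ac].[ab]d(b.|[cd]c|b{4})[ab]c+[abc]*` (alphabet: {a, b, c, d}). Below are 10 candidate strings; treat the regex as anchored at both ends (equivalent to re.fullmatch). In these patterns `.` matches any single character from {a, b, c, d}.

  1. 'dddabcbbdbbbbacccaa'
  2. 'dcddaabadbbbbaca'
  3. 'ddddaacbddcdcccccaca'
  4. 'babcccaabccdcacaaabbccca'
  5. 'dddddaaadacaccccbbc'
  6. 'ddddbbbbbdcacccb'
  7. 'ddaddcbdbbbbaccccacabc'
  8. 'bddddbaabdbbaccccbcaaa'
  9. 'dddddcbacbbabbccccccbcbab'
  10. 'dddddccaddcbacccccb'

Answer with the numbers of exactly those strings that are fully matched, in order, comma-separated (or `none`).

none

1 → no match
2 → no match
3 → no match
4 → no match — must start with 'd'
5 → no match
6 → no match
7 → no match
8 → no match — must start with 'd'
9 → no match
10 → no match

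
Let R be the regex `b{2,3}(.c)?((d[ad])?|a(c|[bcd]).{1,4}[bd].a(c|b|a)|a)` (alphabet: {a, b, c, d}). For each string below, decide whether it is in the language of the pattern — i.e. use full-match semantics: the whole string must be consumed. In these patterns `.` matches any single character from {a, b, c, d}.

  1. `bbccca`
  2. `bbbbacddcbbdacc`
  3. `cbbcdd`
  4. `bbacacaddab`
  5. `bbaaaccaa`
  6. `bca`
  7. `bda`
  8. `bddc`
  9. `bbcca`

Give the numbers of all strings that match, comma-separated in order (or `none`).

4, 9

1 → no match
2 → no match
3 → no match — must start with `b`
4 → match
5 → no match
6 → no match
7 → no match
8 → no match
9 → match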